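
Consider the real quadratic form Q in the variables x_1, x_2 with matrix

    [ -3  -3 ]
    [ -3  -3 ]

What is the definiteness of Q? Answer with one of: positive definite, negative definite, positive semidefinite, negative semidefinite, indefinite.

Symmetric row and column elimination reduces A to a congruent diagonal form with pivots -3, 0.
So there are 1 negative, 1 zero pivots.
Hence Q is negative semidefinite.

negative semidefinite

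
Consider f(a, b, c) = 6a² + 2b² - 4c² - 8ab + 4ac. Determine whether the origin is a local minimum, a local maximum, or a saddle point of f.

The Hessian at the origin is H = [[12, -8, 4], [-8, 4, 0], [4, 0, -8]].
Applying the same elementary operations to the rows and columns of H produces a congruent diagonal matrix with entries 12, -4/3, -4.
Counting signs: 1 positive, 2 negative.
H is indefinite, so the origin is a saddle point.

saddle point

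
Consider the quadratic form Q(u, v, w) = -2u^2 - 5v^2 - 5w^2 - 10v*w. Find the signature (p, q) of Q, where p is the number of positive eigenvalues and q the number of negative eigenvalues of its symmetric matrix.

The symmetric matrix is A = [[-2, 0, 0], [0, -5, -5], [0, -5, -5]].
Symmetric row and column elimination reduces A to a congruent diagonal form with pivots -2, -5, 0.
Counting signs: 2 negative, 1 zero.

(0, 2)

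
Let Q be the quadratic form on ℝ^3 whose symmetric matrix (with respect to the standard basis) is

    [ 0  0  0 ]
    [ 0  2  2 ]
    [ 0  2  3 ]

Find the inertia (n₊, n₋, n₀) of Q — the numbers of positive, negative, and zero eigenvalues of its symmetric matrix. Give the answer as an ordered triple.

Symmetric row and column elimination reduces A to a congruent diagonal form with pivots 0, 2, 1.
Counting signs: 2 positive, 1 zero.

(2, 0, 1)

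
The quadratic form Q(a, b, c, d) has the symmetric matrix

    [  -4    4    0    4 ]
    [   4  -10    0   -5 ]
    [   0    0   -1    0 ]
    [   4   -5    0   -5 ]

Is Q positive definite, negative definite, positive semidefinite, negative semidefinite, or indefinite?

negative definite

Leading principal minors: Δ_1 = -4, Δ_2 = 24, Δ_3 = -24, Δ_4 = 20.
The signs alternate starting with Δ_1 < 0, so by Sylvester's criterion Q is negative definite.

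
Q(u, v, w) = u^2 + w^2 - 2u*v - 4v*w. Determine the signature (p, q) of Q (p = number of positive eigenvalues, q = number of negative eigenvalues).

(2, 1)

The associated matrix is A = [[1, -1, 0], [-1, 0, -2], [0, -2, 1]].
Row-reducing A symmetrically gives the diagonal entries 1, -1, 5.
Counting signs: 2 positive, 1 negative.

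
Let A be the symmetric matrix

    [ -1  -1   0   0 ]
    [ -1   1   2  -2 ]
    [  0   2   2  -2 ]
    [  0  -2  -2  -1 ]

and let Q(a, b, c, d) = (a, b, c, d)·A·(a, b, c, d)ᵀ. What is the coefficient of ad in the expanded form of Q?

The coefficient of ad is A[1,4] + A[4,1] = 2·0 = 0.

0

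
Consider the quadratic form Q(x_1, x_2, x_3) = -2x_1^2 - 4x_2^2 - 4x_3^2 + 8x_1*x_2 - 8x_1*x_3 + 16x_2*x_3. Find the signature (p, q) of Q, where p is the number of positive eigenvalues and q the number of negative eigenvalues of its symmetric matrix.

The associated matrix is A = [[-2, 4, -4], [4, -4, 8], [-4, 8, -4]].
Symmetric row and column elimination reduces A to a congruent diagonal form with pivots -2, 4, 4.
So there are 2 positive, 1 negative pivots.

(2, 1)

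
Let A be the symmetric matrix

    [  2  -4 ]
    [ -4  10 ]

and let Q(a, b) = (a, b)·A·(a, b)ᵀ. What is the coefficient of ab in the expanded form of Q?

-8

The coefficient of ab is A[1,2] + A[2,1] = 2·(-4) = -8.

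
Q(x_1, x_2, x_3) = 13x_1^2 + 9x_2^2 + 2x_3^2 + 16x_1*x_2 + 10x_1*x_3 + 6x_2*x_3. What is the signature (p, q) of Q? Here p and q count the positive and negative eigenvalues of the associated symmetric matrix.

(3, 0)

Write A = [[13, 8, 5], [8, 9, 3], [5, 3, 2]].
Applying the same elementary operations to the rows and columns of A produces a congruent diagonal matrix with entries 13, 53/13, 4/53.
Counting signs: 3 positive.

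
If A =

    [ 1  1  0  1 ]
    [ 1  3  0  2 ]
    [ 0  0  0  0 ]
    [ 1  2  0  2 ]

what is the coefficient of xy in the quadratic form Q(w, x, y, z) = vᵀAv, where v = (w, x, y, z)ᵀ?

The coefficient of xy is A[2,3] + A[3,2] = 2·0 = 0.

0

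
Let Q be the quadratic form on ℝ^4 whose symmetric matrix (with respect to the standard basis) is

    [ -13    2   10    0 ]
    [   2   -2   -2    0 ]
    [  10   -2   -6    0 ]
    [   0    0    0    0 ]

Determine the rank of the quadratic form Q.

3

Applying the same elementary operations to the rows and columns of A produces a congruent diagonal matrix with entries -13, -22/13, 20/11, 0.
That gives 1 positive, 2 negative, 1 zero pivots.
The rank is the number of nonzero pivots: 3.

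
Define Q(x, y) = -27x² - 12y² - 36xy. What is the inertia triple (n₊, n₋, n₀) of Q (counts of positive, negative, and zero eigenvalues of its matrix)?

Write A = [[-27, -18], [-18, -12]].
Symmetric row and column elimination reduces A to a congruent diagonal form with pivots -27, 0.
Counting signs: 1 negative, 1 zero.

(0, 1, 1)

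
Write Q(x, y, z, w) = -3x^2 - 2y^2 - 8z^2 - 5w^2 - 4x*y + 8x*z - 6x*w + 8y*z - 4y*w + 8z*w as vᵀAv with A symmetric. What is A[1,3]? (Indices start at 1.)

4

The coefficient of x·z in Q is 8. For a symmetric A this equals A[1,3] + A[3,1] = 2·A[1,3].
So A[1,3] = 8/2 = 4.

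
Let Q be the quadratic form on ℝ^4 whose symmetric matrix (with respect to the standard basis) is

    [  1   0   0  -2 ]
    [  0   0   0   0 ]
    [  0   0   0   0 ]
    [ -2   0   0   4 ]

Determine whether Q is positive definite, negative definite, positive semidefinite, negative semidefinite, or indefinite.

Symmetric row and column elimination reduces A to a congruent diagonal form with pivots 1, 0, 0, 0.
That gives 1 positive, 3 zero pivots.
Hence Q is positive semidefinite.

positive semidefinite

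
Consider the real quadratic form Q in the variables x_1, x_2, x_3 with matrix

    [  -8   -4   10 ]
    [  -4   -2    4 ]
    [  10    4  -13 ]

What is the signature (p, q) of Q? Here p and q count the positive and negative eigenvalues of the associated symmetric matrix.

(1, 2)

By Sylvester's law of inertia any congruent diagonalization of A has 1 positive, 2 negative and 0 zero entries.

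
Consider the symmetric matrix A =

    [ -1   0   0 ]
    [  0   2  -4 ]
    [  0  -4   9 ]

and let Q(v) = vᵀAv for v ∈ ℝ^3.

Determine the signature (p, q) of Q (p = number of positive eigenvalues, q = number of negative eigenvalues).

(2, 1)

Congruent diagonalization of A (simultaneous row and column reduction) yields pivots -1, 2, 1.
That gives 2 positive, 1 negative pivots.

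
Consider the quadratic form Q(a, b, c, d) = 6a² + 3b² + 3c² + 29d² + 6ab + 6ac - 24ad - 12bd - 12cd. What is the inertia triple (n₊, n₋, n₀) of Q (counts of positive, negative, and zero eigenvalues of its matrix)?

(3, 0, 1)

Write A = [[6, 3, 3, -12], [3, 3, 0, -6], [3, 0, 3, -6], [-12, -6, -6, 29]].
Row-reducing A symmetrically gives the diagonal entries 6, 3/2, 0, 5.
Counting signs: 3 positive, 1 zero.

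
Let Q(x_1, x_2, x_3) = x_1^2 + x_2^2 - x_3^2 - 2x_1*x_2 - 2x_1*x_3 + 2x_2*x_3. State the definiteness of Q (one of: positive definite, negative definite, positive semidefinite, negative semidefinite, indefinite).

indefinite

Write A = [[1, -1, -1], [-1, 1, 1], [-1, 1, -1]].
Applying the same elementary operations to the rows and columns of A produces a congruent diagonal matrix with entries 1, 0, -2.
That gives 1 positive, 1 negative, 1 zero pivots.
Hence Q is indefinite.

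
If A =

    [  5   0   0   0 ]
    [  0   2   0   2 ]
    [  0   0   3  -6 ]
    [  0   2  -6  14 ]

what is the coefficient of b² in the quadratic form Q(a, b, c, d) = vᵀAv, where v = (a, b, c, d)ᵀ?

2

The coefficient of b² is the diagonal entry A[2,2] = 2.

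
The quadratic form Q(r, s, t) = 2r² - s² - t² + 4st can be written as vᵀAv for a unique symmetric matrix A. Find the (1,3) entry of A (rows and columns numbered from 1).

The coefficient of r·t in Q is 0. For a symmetric A this equals A[1,3] + A[3,1] = 2·A[1,3].
So A[1,3] = 0/2 = 0.

0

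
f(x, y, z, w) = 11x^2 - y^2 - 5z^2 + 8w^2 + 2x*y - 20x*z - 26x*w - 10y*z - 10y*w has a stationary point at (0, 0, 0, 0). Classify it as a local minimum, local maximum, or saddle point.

saddle point

The Hessian at the origin is H = [[22, 2, -20, -26], [2, -2, -10, -10], [-20, -10, -10, 0], [-26, -10, 0, 16]].
Congruent diagonalization of H (simultaneous row and column reduction) yields pivots 22, -24/11, 5/2, 2.
Counting signs: 3 positive, 1 negative.
H is indefinite, so the origin is a saddle point.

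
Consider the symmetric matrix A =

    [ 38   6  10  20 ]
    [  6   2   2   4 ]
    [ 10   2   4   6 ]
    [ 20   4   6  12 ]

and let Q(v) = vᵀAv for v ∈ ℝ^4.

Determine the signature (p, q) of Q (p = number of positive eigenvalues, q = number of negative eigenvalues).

(4, 0)

Applying the same elementary operations to the rows and columns of A produces a congruent diagonal matrix with entries 38, 20/19, 6/5, 2/3.
That gives 4 positive pivots.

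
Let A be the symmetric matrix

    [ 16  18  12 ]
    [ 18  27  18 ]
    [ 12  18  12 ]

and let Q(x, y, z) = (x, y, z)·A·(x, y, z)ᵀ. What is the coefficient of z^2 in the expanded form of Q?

The coefficient of z^2 is the diagonal entry A[3,3] = 12.

12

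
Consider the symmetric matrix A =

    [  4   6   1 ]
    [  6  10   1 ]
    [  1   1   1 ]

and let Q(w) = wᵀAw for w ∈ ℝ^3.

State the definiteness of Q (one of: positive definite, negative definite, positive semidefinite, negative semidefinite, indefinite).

positive definite

Congruent diagonalization of A (simultaneous row and column reduction) yields pivots 4, 1, 1/2.
That gives 3 positive pivots.
Hence Q is positive definite.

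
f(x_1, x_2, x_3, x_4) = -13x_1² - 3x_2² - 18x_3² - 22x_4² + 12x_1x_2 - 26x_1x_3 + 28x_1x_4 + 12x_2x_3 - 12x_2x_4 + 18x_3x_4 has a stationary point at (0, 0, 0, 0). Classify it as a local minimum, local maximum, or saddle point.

local maximum

The Hessian at the origin is H = [[-26, 12, -26, 28], [12, -6, 12, -12], [-26, 12, -36, 18], [28, -12, 18, -44]].
Symmetric row and column elimination reduces H to a congruent diagonal form with pivots -26, -6/13, -10, -2.
That gives 4 negative pivots.
H is negative definite, so the origin is a strict local maximum.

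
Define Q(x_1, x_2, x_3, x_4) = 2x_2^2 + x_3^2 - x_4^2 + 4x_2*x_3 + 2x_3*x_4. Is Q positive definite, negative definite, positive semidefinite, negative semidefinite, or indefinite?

indefinite

The symmetric matrix is A = [[0, 0, 0, 0], [0, 2, 2, 0], [0, 2, 1, 1], [0, 0, 1, -1]].
Applying the same elementary operations to the rows and columns of A produces a congruent diagonal matrix with entries 0, 2, -1, 0.
Counting signs: 1 positive, 1 negative, 2 zero.
Hence Q is indefinite.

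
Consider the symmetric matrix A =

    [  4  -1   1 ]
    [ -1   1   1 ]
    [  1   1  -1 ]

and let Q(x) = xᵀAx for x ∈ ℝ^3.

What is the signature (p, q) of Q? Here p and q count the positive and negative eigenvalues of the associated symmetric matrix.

(2, 1)

Congruent diagonalization of A (simultaneous row and column reduction) yields pivots 4, 3/4, -10/3.
So there are 2 positive, 1 negative pivots.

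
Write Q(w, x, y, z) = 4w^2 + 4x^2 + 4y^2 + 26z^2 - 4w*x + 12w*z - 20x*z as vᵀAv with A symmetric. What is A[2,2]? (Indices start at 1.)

4

The coefficient of x^2 in Q is 4, and that is exactly A[2,2].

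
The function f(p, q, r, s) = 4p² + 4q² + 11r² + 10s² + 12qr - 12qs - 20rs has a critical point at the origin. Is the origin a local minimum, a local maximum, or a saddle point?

The Hessian at the origin is H = [[8, 0, 0, 0], [0, 8, 12, -12], [0, 12, 22, -20], [0, -12, -20, 20]].
An LDLᵀ factorisation of H has diagonal entries 8, 8, 4, 1.
That gives 4 positive pivots.
H is positive definite, so the origin is a strict local minimum.

local minimum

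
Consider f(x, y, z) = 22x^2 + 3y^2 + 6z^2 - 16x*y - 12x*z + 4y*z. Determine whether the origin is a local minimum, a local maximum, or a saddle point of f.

local minimum

The Hessian at the origin is H = [[44, -16, -12], [-16, 6, 4], [-12, 4, 12]].
Applying the same elementary operations to the rows and columns of H produces a congruent diagonal matrix with entries 44, 2/11, 8.
That gives 3 positive pivots.
H is positive definite, so the origin is a strict local minimum.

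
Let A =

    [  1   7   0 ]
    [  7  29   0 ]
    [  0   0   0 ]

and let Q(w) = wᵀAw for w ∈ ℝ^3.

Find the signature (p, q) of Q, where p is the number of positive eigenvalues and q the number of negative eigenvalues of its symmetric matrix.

(1, 1)

Applying the same elementary operations to the rows and columns of A produces a congruent diagonal matrix with entries 1, -20, 0.
That gives 1 positive, 1 negative, 1 zero pivots.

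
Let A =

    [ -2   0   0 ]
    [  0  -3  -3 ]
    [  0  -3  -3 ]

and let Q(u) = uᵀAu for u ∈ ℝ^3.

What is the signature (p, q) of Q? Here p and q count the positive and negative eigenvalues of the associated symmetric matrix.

(0, 2)

Congruent diagonalization of A (simultaneous row and column reduction) yields pivots -2, -3, 0.
Counting signs: 2 negative, 1 zero.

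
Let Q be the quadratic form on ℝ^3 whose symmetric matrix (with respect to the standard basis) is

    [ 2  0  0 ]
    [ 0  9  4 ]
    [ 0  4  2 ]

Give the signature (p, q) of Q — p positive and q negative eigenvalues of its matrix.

(3, 0)

Applying the same elementary operations to the rows and columns of A produces a congruent diagonal matrix with entries 2, 9, 2/9.
Counting signs: 3 positive.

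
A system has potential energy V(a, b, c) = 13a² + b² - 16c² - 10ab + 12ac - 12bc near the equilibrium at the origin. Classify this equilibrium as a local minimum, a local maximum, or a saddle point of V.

The Hessian at the origin is H = [[26, -10, 12], [-10, 2, -12], [12, -12, -32]].
Row-reducing H symmetrically gives the diagonal entries 26, -24/13, -8.
Counting signs: 1 positive, 2 negative.
H is indefinite, so the origin is a saddle point.

saddle point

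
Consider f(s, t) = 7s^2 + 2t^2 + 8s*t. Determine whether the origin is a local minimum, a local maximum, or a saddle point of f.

The Hessian at the origin is H = [[14, 8], [8, 4]].
det H = 14·4 − (8)² = -8 < 0, so H is indefinite.
Therefore the origin is a saddle point.

saddle point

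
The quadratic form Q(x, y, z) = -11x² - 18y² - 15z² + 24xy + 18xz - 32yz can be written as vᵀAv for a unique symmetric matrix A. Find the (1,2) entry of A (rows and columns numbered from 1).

The coefficient of x·y in Q is 24. For a symmetric A this equals A[1,2] + A[2,1] = 2·A[1,2].
So A[1,2] = 24/2 = 12.

12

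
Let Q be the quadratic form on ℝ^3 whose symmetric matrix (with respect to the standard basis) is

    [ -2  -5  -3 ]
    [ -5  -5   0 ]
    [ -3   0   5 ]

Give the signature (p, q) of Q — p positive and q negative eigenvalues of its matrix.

(2, 1)

Applying the same elementary operations to the rows and columns of A produces a congruent diagonal matrix with entries -2, 15/2, 2.
That gives 2 positive, 1 negative pivots.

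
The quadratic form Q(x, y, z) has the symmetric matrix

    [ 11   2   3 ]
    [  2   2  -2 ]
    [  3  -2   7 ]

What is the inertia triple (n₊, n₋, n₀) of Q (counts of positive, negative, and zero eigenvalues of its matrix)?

(3, 0, 0)

Symmetric row and column elimination reduces A to a congruent diagonal form with pivots 11, 18/11, 20/9.
That gives 3 positive pivots.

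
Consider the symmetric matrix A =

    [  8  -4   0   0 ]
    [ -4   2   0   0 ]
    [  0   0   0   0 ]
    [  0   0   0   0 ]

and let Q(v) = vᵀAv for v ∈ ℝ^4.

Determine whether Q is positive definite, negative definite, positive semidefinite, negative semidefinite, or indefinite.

Applying the same elementary operations to the rows and columns of A produces a congruent diagonal matrix with entries 8, 0, 0, 0.
So there are 1 positive, 3 zero pivots.
Hence Q is positive semidefinite.

positive semidefinite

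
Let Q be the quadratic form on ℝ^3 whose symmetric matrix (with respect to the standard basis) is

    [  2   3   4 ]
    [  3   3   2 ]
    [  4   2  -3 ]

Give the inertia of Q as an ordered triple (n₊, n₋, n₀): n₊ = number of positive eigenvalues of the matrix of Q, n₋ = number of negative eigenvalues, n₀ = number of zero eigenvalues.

(1, 2, 0)

An LDLᵀ factorisation of A has diagonal entries 2, -3/2, -1/3.
That gives 1 positive, 2 negative pivots.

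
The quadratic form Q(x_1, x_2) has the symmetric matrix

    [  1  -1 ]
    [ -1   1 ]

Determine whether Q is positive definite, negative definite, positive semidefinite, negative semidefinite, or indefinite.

For the 2×2 matrix [[1, -1], [-1, 1]]: det = 1·1 − (-1)² = 0, trace = 2.
det = 0 so one eigenvalue is zero; the form is semidefinite with the sign of the trace.

positive semidefinite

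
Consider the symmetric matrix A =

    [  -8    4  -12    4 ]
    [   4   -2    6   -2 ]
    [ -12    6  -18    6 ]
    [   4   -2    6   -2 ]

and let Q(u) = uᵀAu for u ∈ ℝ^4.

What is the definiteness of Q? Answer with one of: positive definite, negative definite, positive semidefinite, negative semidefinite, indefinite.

negative semidefinite

Symmetric row and column elimination reduces A to a congruent diagonal form with pivots -8, 0, 0, 0.
So there are 1 negative, 3 zero pivots.
Hence Q is negative semidefinite.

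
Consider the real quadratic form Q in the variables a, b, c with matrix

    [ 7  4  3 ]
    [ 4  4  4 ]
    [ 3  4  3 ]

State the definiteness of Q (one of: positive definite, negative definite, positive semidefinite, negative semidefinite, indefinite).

An LDLᵀ factorisation of A has diagonal entries 7, 12/7, -4/3.
Counting signs: 2 positive, 1 negative.
Hence Q is indefinite.

indefinite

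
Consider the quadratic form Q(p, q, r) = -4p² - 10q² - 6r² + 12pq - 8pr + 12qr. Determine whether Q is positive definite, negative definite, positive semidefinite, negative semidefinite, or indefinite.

negative definite

Write A = [[-4, 6, -4], [6, -10, 6], [-4, 6, -6]].
Congruent diagonalization of A (simultaneous row and column reduction) yields pivots -4, -1, -2.
So there are 3 negative pivots.
Hence Q is negative definite.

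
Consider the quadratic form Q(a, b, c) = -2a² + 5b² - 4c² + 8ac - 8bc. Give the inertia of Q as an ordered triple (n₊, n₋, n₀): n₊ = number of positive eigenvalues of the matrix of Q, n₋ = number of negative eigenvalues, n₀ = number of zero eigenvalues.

Write A = [[-2, 0, 4], [0, 5, -4], [4, -4, -4]].
Applying the same elementary operations to the rows and columns of A produces a congruent diagonal matrix with entries -2, 5, 4/5.
Counting signs: 2 positive, 1 negative.

(2, 1, 0)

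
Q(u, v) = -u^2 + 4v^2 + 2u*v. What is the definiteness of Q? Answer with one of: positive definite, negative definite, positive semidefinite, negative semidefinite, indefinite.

indefinite

The associated matrix is A = [[-1, 1], [1, 4]].
Row-reducing A symmetrically gives the diagonal entries -1, 5.
Counting signs: 1 positive, 1 negative.
Hence Q is indefinite.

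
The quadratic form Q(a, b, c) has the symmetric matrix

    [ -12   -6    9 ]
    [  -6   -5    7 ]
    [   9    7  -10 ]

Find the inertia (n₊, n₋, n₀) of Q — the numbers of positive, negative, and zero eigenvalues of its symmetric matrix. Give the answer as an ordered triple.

Row-reducing A symmetrically gives the diagonal entries -12, -2, -1/8.
That gives 3 negative pivots.

(0, 3, 0)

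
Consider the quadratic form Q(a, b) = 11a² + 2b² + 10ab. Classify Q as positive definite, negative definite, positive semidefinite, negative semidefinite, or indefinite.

Write A = [[11, 5], [5, 2]].
Symmetric row and column elimination reduces A to a congruent diagonal form with pivots 11, -3/11.
Counting signs: 1 positive, 1 negative.
Hence Q is indefinite.

indefinite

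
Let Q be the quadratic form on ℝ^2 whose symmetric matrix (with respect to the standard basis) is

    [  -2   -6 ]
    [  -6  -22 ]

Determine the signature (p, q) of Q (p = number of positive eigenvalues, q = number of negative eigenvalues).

Row-reducing A symmetrically gives the diagonal entries -2, -4.
Counting signs: 2 negative.

(0, 2)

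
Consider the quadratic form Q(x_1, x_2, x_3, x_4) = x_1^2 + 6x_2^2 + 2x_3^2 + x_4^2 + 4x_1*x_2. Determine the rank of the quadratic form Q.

The associated matrix is A = [[1, 2, 0, 0], [2, 6, 0, 0], [0, 0, 2, 0], [0, 0, 0, 1]].
Row-reducing A symmetrically gives the diagonal entries 1, 2, 2, 1.
That gives 4 positive pivots.
The rank is the number of nonzero pivots: 4.

4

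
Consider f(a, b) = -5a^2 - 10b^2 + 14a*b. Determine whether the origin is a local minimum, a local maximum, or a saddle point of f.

The Hessian at the origin is H = [[-10, 14], [14, -20]].
det H = -10·-20 − (14)² = 4 > 0 and H[1,1] = -10 < 0, so H is negative definite.
Therefore the origin is a local maximum.

local maximum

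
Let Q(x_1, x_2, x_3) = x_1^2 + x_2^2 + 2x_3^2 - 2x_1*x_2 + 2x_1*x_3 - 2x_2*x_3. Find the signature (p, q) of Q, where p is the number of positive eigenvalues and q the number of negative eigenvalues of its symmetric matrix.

(2, 0)

Write A = [[1, -1, 1], [-1, 1, -1], [1, -1, 2]].
Congruent diagonalization of A (simultaneous row and column reduction) yields pivots 1, 0, 1.
That gives 2 positive, 1 zero pivots.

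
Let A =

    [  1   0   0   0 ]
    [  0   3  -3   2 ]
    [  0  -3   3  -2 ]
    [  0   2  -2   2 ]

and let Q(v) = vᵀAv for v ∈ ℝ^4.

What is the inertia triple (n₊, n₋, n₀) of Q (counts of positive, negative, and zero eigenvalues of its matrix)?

Symmetric row and column elimination reduces A to a congruent diagonal form with pivots 1, 3, 0, 2/3.
Counting signs: 3 positive, 1 zero.

(3, 0, 1)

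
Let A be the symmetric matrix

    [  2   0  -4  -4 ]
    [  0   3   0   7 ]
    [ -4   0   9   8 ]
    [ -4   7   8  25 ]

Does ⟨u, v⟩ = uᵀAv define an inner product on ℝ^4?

yes

Applying the same elementary operations to the rows and columns of A produces a congruent diagonal matrix with entries 2, 3, 1, 2/3.
So there are 4 positive pivots.
Hence Q is positive definite.
⟨·,·⟩ is an inner product exactly when A is positive definite.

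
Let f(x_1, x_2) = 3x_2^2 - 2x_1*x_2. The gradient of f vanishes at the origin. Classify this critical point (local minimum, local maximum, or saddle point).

The Hessian at the origin is H = [[0, -2], [-2, 6]].
det H = 0·6 − (-2)² = -4 < 0, so H is indefinite.
Therefore the origin is a saddle point.

saddle point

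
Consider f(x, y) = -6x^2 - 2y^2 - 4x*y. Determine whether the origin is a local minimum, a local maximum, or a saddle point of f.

The Hessian at the origin is H = [[-12, -4], [-4, -4]].
det H = -12·-4 − (-4)² = 32 > 0 and H[1,1] = -12 < 0, so H is negative definite.
Therefore the origin is a local maximum.

local maximum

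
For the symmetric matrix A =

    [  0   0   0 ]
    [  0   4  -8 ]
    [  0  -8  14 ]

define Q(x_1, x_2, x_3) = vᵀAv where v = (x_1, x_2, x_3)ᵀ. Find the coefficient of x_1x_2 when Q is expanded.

0

The coefficient of x_1x_2 is A[1,2] + A[2,1] = 2·0 = 0.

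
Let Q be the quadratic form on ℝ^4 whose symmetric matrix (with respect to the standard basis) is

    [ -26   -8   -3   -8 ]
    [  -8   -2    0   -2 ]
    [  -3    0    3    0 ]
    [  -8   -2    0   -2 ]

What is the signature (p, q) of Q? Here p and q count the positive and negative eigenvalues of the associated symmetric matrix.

Congruent diagonalization of A (simultaneous row and column reduction) yields pivots -26, 6/13, 3/2, 0.
Counting signs: 2 positive, 1 negative, 1 zero.

(2, 1)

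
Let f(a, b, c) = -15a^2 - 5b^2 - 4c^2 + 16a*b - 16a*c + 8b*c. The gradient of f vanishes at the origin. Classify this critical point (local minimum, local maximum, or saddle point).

saddle point

The Hessian at the origin is H = [[-30, 16, -16], [16, -10, 8], [-16, 8, -8]].
Congruent diagonalization of H (simultaneous row and column reduction) yields pivots -30, -22/15, 8/11.
Counting signs: 1 positive, 2 negative.
H is indefinite, so the origin is a saddle point.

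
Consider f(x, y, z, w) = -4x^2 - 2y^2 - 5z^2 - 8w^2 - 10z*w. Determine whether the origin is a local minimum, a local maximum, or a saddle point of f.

The Hessian at the origin is H = [[-8, 0, 0, 0], [0, -4, 0, 0], [0, 0, -10, -10], [0, 0, -10, -16]].
An LDLᵀ factorisation of H has diagonal entries -8, -4, -10, -6.
So there are 4 negative pivots.
H is negative definite, so the origin is a strict local maximum.

local maximum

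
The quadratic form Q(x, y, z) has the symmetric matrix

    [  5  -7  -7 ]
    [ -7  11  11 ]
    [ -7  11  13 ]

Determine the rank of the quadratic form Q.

Congruent diagonalization of A (simultaneous row and column reduction) yields pivots 5, 6/5, 2.
Counting signs: 3 positive.
The rank is the number of nonzero pivots: 3.

3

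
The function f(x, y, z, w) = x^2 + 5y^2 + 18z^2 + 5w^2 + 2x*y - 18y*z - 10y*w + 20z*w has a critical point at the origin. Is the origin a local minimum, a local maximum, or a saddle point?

The Hessian at the origin is H = [[2, 2, 0, 0], [2, 10, -18, -10], [0, -18, 36, 20], [0, -10, 20, 10]].
An LDLᵀ factorisation of H has diagonal entries 2, 8, -9/2, -10/9.
So there are 2 positive, 2 negative pivots.
H is indefinite, so the origin is a saddle point.

saddle point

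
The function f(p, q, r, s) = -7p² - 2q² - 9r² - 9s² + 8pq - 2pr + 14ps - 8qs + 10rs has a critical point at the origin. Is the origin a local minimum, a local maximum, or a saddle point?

The Hessian at the origin is H = [[-14, 8, -2, 14], [8, -4, 0, -8], [-2, 0, -18, 10], [14, -8, 10, -18]].
Row-reducing H symmetrically gives the diagonal entries -14, 4/7, -20, -4/5.
That gives 1 positive, 3 negative pivots.
H is indefinite, so the origin is a saddle point.

saddle point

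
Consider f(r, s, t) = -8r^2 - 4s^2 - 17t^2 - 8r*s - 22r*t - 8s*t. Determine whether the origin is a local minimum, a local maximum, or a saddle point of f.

local maximum

The Hessian at the origin is H = [[-16, -8, -22], [-8, -8, -8], [-22, -8, -34]].
Symmetric row and column elimination reduces H to a congruent diagonal form with pivots -16, -4, -3/2.
That gives 3 negative pivots.
H is negative definite, so the origin is a strict local maximum.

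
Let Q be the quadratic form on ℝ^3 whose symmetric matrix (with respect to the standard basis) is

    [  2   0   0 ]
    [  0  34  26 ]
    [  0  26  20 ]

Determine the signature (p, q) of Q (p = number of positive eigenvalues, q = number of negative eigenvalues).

Congruent diagonalization of A (simultaneous row and column reduction) yields pivots 2, 34, 2/17.
That gives 3 positive pivots.

(3, 0)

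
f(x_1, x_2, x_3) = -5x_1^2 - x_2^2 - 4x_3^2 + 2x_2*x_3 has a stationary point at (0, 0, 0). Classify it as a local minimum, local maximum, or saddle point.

local maximum

The Hessian at the origin is H = [[-10, 0, 0], [0, -2, 2], [0, 2, -8]].
Congruent diagonalization of H (simultaneous row and column reduction) yields pivots -10, -2, -6.
Counting signs: 3 negative.
H is negative definite, so the origin is a strict local maximum.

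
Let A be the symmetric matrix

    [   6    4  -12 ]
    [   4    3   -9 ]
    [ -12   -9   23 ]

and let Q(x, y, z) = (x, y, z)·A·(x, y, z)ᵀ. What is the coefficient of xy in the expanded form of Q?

8

The coefficient of xy is A[1,2] + A[2,1] = 2·4 = 8.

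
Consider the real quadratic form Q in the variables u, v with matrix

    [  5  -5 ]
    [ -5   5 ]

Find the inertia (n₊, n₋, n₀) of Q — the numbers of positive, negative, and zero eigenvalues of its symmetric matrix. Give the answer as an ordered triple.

(1, 0, 1)

Applying the same elementary operations to the rows and columns of A produces a congruent diagonal matrix with entries 5, 0.
That gives 1 positive, 1 zero pivots.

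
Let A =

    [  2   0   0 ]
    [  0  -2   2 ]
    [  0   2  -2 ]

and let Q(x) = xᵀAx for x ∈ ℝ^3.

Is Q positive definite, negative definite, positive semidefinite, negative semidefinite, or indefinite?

Row-reducing A symmetrically gives the diagonal entries 2, -2, 0.
Counting signs: 1 positive, 1 negative, 1 zero.
Hence Q is indefinite.

indefinite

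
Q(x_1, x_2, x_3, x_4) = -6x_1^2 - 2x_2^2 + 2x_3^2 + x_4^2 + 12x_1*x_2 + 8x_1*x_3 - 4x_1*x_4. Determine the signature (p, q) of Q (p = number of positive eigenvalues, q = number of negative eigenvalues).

The associated matrix is A = [[-6, 6, 4, -2], [6, -2, 0, 0], [4, 0, 2, 0], [-2, 0, 0, 1]].
Congruent diagonalization of A (simultaneous row and column reduction) yields pivots -6, 4, 2/3, 0.
That gives 2 positive, 1 negative, 1 zero pivots.

(2, 1)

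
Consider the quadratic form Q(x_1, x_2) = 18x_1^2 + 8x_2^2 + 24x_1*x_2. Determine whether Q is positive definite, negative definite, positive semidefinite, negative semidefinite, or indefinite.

positive semidefinite

The symmetric matrix is A = [[18, 12], [12, 8]].
Symmetric row and column elimination reduces A to a congruent diagonal form with pivots 18, 0.
Counting signs: 1 positive, 1 zero.
Hence Q is positive semidefinite.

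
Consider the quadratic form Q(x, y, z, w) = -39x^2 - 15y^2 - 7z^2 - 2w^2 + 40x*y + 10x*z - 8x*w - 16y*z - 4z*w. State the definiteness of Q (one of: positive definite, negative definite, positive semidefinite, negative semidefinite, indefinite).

The associated matrix is A = [[-39, 20, 5, -4], [20, -15, -8, 0], [5, -8, -7, -2], [-4, 0, -2, -2]].
Row-reducing A symmetrically gives the diagonal entries -39, -185/39, -24/185, -1/2.
That gives 4 negative pivots.
Hence Q is negative definite.

negative definite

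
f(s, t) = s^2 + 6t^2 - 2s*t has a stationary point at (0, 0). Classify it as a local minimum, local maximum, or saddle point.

The Hessian at the origin is H = [[2, -2], [-2, 12]].
det H = 2·12 − (-2)² = 20 > 0 and H[1,1] = 2 > 0, so H is positive definite.
Therefore the origin is a local minimum.

local minimum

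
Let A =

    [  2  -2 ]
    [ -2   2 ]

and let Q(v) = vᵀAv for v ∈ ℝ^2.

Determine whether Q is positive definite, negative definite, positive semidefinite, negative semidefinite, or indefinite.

positive semidefinite

For the 2×2 matrix [[2, -2], [-2, 2]]: det = 2·2 − (-2)² = 0, trace = 4.
det = 0 so one eigenvalue is zero; the form is semidefinite with the sign of the trace.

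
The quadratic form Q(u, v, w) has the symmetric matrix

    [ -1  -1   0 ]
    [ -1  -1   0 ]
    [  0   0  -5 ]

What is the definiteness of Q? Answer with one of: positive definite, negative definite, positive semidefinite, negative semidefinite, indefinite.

negative semidefinite

Row-reducing A symmetrically gives the diagonal entries -1, 0, -5.
Counting signs: 2 negative, 1 zero.
Hence Q is negative semidefinite.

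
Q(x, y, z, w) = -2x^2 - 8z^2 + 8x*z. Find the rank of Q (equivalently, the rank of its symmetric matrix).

The associated matrix is A = [[-2, 0, 4, 0], [0, 0, 0, 0], [4, 0, -8, 0], [0, 0, 0, 0]].
Symmetric row and column elimination reduces A to a congruent diagonal form with pivots -2, 0, 0, 0.
That gives 1 negative, 3 zero pivots.
The rank is the number of nonzero pivots: 1.

1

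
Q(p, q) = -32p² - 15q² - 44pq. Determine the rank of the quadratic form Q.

The symmetric matrix is A = [[-32, -22], [-22, -15]].
Row-reducing A symmetrically gives the diagonal entries -32, 1/8.
Counting signs: 1 positive, 1 negative.
The rank is the number of nonzero pivots: 2.

2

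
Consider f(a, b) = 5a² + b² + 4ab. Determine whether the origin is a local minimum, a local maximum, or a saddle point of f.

local minimum

The Hessian at the origin is H = [[10, 4], [4, 2]].
det H = 10·2 − (4)² = 4 > 0 and H[1,1] = 10 > 0, so H is positive definite.
Therefore the origin is a local minimum.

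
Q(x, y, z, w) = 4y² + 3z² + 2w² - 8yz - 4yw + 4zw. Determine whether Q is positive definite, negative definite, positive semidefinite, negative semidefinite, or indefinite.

The symmetric matrix is A = [[0, 0, 0, 0], [0, 4, -4, -2], [0, -4, 3, 2], [0, -2, 2, 2]].
Congruent diagonalization of A (simultaneous row and column reduction) yields pivots 0, 4, -1, 1.
Counting signs: 2 positive, 1 negative, 1 zero.
Hence Q is indefinite.

indefinite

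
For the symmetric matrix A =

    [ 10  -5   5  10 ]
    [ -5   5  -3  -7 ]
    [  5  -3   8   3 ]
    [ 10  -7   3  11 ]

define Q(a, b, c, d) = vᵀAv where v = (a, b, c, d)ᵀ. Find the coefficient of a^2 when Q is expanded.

10

The coefficient of a^2 is the diagonal entry A[1,1] = 10.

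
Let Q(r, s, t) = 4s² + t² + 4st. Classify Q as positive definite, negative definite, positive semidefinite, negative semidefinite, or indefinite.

positive semidefinite

The symmetric matrix is A = [[0, 0, 0], [0, 4, 2], [0, 2, 1]].
Symmetric row and column elimination reduces A to a congruent diagonal form with pivots 0, 4, 0.
So there are 1 positive, 2 zero pivots.
Hence Q is positive semidefinite.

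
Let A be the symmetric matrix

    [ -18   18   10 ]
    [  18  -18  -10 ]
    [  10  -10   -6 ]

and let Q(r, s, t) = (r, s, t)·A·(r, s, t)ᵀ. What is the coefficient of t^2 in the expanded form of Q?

The coefficient of t^2 is the diagonal entry A[3,3] = -6.

-6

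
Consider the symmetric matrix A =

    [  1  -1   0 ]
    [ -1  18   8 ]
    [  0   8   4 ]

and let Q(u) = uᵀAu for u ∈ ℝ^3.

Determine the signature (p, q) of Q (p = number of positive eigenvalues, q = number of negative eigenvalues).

(3, 0)

Congruent diagonalization of A (simultaneous row and column reduction) yields pivots 1, 17, 4/17.
Counting signs: 3 positive.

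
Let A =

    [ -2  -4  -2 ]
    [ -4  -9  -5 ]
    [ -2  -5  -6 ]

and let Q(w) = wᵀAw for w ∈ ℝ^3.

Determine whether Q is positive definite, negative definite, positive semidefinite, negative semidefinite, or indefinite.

Leading principal minors: Δ_1 = -2, Δ_2 = 2, Δ_3 = -6.
The signs alternate starting with Δ_1 < 0, so by Sylvester's criterion Q is negative definite.

negative definite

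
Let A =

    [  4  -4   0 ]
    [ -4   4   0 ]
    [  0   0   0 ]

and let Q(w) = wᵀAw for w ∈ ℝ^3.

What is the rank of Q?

Symmetric row and column elimination reduces A to a congruent diagonal form with pivots 4, 0, 0.
That gives 1 positive, 2 zero pivots.
The rank is the number of nonzero pivots: 1.

1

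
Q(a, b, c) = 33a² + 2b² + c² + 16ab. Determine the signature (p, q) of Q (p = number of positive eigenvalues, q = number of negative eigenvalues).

Write A = [[33, 8, 0], [8, 2, 0], [0, 0, 1]].
Symmetric row and column elimination reduces A to a congruent diagonal form with pivots 33, 2/33, 1.
So there are 3 positive pivots.

(3, 0)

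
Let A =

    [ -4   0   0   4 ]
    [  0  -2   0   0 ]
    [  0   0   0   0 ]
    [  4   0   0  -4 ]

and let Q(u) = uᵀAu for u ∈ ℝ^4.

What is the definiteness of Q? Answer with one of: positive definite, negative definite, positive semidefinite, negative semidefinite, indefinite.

Symmetric row and column elimination reduces A to a congruent diagonal form with pivots -4, -2, 0, 0.
So there are 2 negative, 2 zero pivots.
Hence Q is negative semidefinite.

negative semidefinite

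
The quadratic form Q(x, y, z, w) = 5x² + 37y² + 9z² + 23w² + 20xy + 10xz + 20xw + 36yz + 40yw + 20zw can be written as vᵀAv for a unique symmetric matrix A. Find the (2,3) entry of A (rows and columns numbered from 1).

18

The coefficient of y·z in Q is 36. For a symmetric A this equals A[2,3] + A[3,2] = 2·A[2,3].
So A[2,3] = 36/2 = 18.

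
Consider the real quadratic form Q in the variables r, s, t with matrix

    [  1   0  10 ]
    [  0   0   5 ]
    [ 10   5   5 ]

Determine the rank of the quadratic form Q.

Row reduction of A gives 3 nonzero rows, so rank A = 3.

3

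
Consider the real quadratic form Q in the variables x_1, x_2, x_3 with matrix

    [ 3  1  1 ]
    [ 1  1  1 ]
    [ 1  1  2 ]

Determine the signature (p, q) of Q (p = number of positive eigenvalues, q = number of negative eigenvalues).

(3, 0)

An LDLᵀ factorisation of A has diagonal entries 3, 2/3, 1.
So there are 3 positive pivots.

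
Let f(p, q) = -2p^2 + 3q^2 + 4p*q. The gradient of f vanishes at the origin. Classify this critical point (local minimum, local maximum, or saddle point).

The Hessian at the origin is H = [[-4, 4], [4, 6]].
det H = -4·6 − (4)² = -40 < 0, so H is indefinite.
Therefore the origin is a saddle point.

saddle point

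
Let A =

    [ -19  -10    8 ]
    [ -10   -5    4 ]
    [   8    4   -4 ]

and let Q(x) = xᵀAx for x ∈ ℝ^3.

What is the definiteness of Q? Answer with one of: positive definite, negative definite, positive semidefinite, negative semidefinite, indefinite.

indefinite

Congruent diagonalization of A (simultaneous row and column reduction) yields pivots -19, 5/19, -4/5.
That gives 1 positive, 2 negative pivots.
Hence Q is indefinite.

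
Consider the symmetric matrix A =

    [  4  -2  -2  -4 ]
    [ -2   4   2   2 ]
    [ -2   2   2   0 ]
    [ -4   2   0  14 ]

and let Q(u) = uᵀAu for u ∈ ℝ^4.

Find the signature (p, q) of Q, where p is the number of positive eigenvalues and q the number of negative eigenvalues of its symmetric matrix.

(4, 0)

Congruent diagonalization of A (simultaneous row and column reduction) yields pivots 4, 3, 2/3, 4.
That gives 4 positive pivots.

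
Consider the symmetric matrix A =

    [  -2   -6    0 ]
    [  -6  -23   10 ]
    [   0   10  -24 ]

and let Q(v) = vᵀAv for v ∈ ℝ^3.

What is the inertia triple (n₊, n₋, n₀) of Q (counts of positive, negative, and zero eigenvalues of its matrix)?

(0, 3, 0)

Symmetric row and column elimination reduces A to a congruent diagonal form with pivots -2, -5, -4.
Counting signs: 3 negative.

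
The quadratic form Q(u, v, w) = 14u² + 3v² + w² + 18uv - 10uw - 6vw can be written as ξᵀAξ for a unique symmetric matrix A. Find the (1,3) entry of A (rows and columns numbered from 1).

The coefficient of u·w in Q is -10. For a symmetric A this equals A[1,3] + A[3,1] = 2·A[1,3].
So A[1,3] = -10/2 = -5.

-5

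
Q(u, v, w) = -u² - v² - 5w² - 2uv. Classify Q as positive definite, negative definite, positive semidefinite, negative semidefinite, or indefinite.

The symmetric matrix is A = [[-1, -1, 0], [-1, -1, 0], [0, 0, -5]].
Symmetric row and column elimination reduces A to a congruent diagonal form with pivots -1, 0, -5.
Counting signs: 2 negative, 1 zero.
Hence Q is negative semidefinite.

negative semidefinite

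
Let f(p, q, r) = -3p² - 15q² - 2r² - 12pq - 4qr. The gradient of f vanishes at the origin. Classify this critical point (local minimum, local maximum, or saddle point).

The Hessian at the origin is H = [[-6, -12, 0], [-12, -30, -4], [0, -4, -4]].
Symmetric row and column elimination reduces H to a congruent diagonal form with pivots -6, -6, -4/3.
So there are 3 negative pivots.
H is negative definite, so the origin is a strict local maximum.

local maximum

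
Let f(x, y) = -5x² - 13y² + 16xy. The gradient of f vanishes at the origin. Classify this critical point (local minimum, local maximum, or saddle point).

The Hessian at the origin is H = [[-10, 16], [16, -26]].
det H = -10·-26 − (16)² = 4 > 0 and H[1,1] = -10 < 0, so H is negative definite.
Therefore the origin is a local maximum.

local maximum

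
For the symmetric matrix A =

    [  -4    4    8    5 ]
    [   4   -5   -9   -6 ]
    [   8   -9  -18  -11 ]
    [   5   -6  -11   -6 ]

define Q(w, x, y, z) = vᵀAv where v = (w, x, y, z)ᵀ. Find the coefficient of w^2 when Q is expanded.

-4

The coefficient of w^2 is the diagonal entry A[1,1] = -4.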